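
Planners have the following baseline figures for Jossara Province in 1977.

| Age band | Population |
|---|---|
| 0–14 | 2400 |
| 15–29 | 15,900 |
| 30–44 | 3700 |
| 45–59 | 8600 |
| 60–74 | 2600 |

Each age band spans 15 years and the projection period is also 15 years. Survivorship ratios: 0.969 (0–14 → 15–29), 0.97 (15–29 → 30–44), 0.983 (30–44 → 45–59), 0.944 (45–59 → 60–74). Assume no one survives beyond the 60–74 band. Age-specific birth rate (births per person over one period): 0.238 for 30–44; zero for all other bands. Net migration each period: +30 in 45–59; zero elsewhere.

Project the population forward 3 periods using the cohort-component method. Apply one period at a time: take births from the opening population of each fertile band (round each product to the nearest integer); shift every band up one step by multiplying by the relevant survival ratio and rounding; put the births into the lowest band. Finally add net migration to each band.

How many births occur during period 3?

Numbering the bands 1..5 from youngest to oldest:
[period 1]
Births: 3700 * 0.238 = 881
Band 2: 2400 * 0.969 = 2326
Band 3: 15900 * 0.97 = 15423
Band 4: 3700 * 0.983 = 3637
Band 5: 8600 * 0.944 = 8118
Net migration: Band 4 + 30 → 3667
Population now: 0–14=881, 15–29=2326, 30–44=15423, 45–59=3667, 60–74=8118
[period 2]
Births: 15423 * 0.238 = 3671
Band 2: 881 * 0.969 = 854
Band 3: 2326 * 0.97 = 2256
Band 4: 15423 * 0.983 = 15161
Band 5: 3667 * 0.944 = 3462
Net migration: Band 4 + 30 → 15191
Population now: 0–14=3671, 15–29=854, 30–44=2256, 45–59=15191, 60–74=3462
[period 3]
Births: 2256 * 0.238 = 537
Band 2: 3671 * 0.969 = 3557
Band 3: 854 * 0.97 = 828
Band 4: 2256 * 0.983 = 2218
Band 5: 15191 * 0.944 = 14340
Net migration: Band 4 + 30 → 2248
Population now: 0–14=537, 15–29=3557, 30–44=828, 45–59=2248, 60–74=14340

537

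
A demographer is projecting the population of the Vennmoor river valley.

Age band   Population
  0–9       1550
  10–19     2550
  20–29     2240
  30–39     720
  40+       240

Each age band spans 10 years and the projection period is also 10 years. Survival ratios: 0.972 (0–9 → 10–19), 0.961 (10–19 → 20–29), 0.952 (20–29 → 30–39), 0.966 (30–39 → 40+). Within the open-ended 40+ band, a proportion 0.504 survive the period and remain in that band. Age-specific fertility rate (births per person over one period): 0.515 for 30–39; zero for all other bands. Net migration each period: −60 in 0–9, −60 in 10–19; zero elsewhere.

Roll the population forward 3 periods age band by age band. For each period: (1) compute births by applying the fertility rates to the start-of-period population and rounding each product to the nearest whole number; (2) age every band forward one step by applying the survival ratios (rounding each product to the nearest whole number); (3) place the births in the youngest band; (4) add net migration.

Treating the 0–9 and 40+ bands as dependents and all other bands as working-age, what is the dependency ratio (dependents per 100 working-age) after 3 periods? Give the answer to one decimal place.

— Period 1 —
Births: 720 × 0.515 = 371
10–19: 1550 × 0.972 = 1507
20–29: 2550 × 0.961 = 2451
30–39: 2240 × 0.952 = 2132
40+: 720 × 0.966 + 240 × 0.504 = 696 + 121 = 817
Net migration: 0–9 − 60 → 311; 10–19 − 60 → 1447
→ [311, 1447, 2451, 2132, 817]
— Period 2 —
Births: 2132 × 0.515 = 1098
10–19: 311 × 0.972 = 302
20–29: 1447 × 0.961 = 1391
30–39: 2451 × 0.952 = 2333
40+: 2132 × 0.966 + 817 × 0.504 = 2060 + 412 = 2472
Net migration: 0–9 − 60 → 1038; 10–19 − 60 → 242
→ [1038, 242, 1391, 2333, 2472]
— Period 3 —
Births: 2333 × 0.515 = 1201
10–19: 1038 × 0.972 = 1009
20–29: 242 × 0.961 = 233
30–39: 1391 × 0.952 = 1324
40+: 2333 × 0.966 + 2472 × 0.504 = 2254 + 1246 = 3500
Net migration: 0–9 − 60 → 1141; 10–19 − 60 → 949
→ [1141, 949, 233, 1324, 3500]
Dependents (band 0–9 + band 40+) = 1141 + 3500 = 4641; working-age = 2506; ratio = 4641/2506 × 100 = 185.2

185.2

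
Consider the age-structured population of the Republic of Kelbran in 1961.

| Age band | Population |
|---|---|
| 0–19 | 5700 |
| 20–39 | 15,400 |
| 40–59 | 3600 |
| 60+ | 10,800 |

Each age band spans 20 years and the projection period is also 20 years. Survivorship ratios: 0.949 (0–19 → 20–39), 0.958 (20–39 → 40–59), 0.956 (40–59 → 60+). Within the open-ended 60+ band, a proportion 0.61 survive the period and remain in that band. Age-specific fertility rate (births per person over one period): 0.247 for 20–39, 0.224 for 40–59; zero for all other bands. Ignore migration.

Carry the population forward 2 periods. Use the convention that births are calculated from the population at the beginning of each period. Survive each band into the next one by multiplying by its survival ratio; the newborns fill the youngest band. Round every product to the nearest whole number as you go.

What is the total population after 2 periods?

34420

Let band 1 be 0–19 through band 4 = 60+.
[period 1]
Births: 15400 * 0.247 = 3804, 3600 * 0.224 = 806 — total 4610
Band 2: 5700 * 0.949 = 5409
Band 3: 15400 * 0.958 = 14753
Band 4: 3600 * 0.956 + 10800 * 0.61 = 3442 + 6588 = 10030
End of period: [4610, 5409, 14753, 10030]
[period 2]
Births: 5409 * 0.247 = 1336, 14753 * 0.224 = 3305 — total 4641
Band 2: 4610 * 0.949 = 4375
Band 3: 5409 * 0.958 = 5182
Band 4: 14753 * 0.956 + 10030 * 0.61 = 14104 + 6118 = 20222
End of period: [4641, 4375, 5182, 20222]
Total after period 2: 4641 + 4375 + 5182 + 20222 = 34420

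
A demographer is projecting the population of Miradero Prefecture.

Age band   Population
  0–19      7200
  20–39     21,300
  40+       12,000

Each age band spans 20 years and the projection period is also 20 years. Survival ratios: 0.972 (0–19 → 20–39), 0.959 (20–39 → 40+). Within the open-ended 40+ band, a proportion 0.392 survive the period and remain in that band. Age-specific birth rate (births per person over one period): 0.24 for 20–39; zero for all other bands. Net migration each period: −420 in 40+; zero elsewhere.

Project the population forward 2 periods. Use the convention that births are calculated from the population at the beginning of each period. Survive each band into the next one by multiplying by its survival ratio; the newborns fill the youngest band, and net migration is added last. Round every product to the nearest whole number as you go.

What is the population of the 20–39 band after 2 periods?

Let group 1 be 0–19 through group 3 = 40+.
Period 1:
Births: 21300 * 0.24 = 5112
Group 2: 7200 * 0.972 = 6998
Group 3: 21300 * 0.959 + 12000 * 0.392 = 20427 + 4704 = 25131
Net migration: Group 3 − 420 → 24711
Giving 5112 / 6998 / 24711.
Period 2:
Births: 6998 * 0.24 = 1680
Group 2: 5112 * 0.972 = 4969
Group 3: 6998 * 0.959 + 24711 * 0.392 = 6711 + 9687 = 16398
Net migration: Group 3 − 420 → 15978
Giving 1680 / 4969 / 15978.

4969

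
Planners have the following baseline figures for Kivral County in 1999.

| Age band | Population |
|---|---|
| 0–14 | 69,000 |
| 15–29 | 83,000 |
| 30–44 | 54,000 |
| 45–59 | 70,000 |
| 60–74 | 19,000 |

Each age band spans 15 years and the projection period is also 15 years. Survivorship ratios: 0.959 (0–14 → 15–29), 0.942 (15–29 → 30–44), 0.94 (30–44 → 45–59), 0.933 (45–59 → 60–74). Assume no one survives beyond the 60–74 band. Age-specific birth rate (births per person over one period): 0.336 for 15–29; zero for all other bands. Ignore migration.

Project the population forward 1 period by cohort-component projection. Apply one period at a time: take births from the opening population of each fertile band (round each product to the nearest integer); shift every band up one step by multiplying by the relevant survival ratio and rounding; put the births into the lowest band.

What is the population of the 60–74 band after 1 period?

[period 1]
Births: 83000 × 0.336 = 27888
15–29: 69000 × 0.959 = 66171
30–44: 83000 × 0.942 = 78186
45–59: 54000 × 0.94 = 50760
60–74: 70000 × 0.933 = 65310
End of period: [27888, 66171, 78186, 50760, 65310]

65310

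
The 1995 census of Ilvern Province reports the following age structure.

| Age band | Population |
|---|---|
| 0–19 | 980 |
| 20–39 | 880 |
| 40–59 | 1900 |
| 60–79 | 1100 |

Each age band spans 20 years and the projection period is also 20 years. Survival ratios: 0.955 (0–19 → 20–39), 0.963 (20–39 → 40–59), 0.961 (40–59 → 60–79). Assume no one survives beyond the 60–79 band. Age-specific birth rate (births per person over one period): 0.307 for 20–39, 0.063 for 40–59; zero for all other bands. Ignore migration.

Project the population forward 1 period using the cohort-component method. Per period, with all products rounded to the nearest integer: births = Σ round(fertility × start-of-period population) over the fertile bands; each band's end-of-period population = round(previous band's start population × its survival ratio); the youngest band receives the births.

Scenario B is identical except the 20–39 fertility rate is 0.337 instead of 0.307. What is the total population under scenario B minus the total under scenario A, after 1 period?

Call the bands 1 to 4, youngest first.
Period 1.
Births: 880 × 0.307 = 270 ; 1900 × 0.063 = 120 — total 390
Band 2: 980 × 0.955 = 936
Band 3: 880 × 0.963 = 847
Band 4: 1900 × 0.961 = 1826
Giving 390 / 936 / 847 / 1826.
Scenario A total after 1 period: 3999
Scenario B projection —
Period 1.
Births: 880 × 0.337 = 297 ; 1900 × 0.063 = 120 — total 417
Band 2: 980 × 0.955 = 936
Band 3: 880 × 0.963 = 847
Band 4: 1900 × 0.961 = 1826
Giving 417 / 936 / 847 / 1826.
Scenario B total after 1 period: 4026
Difference B − A = 4026 − 3999 = 27

27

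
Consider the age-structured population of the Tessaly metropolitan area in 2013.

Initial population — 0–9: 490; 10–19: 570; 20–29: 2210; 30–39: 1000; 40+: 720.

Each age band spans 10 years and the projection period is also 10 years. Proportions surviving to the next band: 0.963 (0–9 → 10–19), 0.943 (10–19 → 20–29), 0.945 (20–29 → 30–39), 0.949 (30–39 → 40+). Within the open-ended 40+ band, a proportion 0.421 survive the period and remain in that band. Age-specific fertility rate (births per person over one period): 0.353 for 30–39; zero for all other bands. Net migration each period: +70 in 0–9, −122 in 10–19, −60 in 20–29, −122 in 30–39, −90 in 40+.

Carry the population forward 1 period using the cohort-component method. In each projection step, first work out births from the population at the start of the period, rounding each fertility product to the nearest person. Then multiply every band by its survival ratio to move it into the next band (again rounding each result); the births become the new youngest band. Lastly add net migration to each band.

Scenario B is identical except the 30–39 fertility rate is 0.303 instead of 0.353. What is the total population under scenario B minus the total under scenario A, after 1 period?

-50

[period 1]
Births: 1000 * 0.353 = 353
10–19: 490 * 0.963 = 472
20–29: 570 * 0.943 = 538
30–39: 2210 * 0.945 = 2088
40+: 1000 * 0.949 + 720 * 0.421 = 949 + 303 = 1252
Net migration: 0–9 + 70 → 423; 10–19 − 122 → 350; 20–29 − 60 → 478; 30–39 − 122 → 1966; 40+ − 90 → 1162
Giving 423 / 350 / 478 / 1966 / 1162.
Scenario A total after 1 period: 4379
Scenario B projection —
[period 1]
Births: 1000 * 0.303 = 303
10–19: 490 * 0.963 = 472
20–29: 570 * 0.943 = 538
30–39: 2210 * 0.945 = 2088
40+: 1000 * 0.949 + 720 * 0.421 = 949 + 303 = 1252
Net migration: 0–9 + 70 → 373; 10–19 − 122 → 350; 20–29 − 60 → 478; 30–39 − 122 → 1966; 40+ − 90 → 1162
Giving 373 / 350 / 478 / 1966 / 1162.
Scenario B total after 1 period: 4329
Difference B − A = 4329 − 4379 = -50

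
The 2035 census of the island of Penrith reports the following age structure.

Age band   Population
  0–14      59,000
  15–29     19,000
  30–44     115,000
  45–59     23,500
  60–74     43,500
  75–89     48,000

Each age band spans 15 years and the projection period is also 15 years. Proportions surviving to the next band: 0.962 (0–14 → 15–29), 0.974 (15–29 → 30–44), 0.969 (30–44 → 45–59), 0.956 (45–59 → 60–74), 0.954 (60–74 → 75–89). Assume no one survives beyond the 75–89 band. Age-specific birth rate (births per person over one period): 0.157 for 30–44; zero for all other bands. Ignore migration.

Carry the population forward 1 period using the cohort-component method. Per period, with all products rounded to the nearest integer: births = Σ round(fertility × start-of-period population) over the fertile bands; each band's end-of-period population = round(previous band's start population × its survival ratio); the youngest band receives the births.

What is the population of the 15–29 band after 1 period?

56758

Call the bands 1 to 6, youngest first.
Period 1.
Births: 115000 × 0.157 = 18055
Band 2: 59000 × 0.962 = 56758
Band 3: 19000 × 0.974 = 18506
Band 4: 115000 × 0.969 = 111435
Band 5: 23500 × 0.956 = 22466
Band 6: 43500 × 0.954 = 41499
→ [18055, 56758, 18506, 111435, 22466, 41499]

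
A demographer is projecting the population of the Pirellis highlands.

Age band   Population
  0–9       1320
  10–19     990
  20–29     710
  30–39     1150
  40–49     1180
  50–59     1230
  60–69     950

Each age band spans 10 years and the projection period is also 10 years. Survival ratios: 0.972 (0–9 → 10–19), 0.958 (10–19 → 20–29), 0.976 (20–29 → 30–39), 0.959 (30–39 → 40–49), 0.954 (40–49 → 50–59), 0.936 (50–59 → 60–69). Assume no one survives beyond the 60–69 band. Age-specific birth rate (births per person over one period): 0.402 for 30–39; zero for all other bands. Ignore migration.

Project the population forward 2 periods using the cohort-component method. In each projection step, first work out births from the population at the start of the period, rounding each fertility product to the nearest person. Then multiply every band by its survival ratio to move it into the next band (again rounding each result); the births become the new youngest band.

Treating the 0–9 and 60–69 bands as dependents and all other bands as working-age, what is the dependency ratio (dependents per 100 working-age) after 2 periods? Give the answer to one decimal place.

(Bands numbered youngest = 1 to oldest = 7.)
— Period 1 —
Births: 1150 × 0.402 = 462
Band 2: 1320 × 0.972 = 1283
Band 3: 990 × 0.958 = 948
Band 4: 710 × 0.976 = 693
Band 5: 1150 × 0.959 = 1103
Band 6: 1180 × 0.954 = 1126
Band 7: 1230 × 0.936 = 1151
Population now: 0–9=462, 10–19=1283, 20–29=948, 30–39=693, 40–49=1103, 50–59=1126, 60–69=1151
— Period 2 —
Births: 693 × 0.402 = 279
Band 2: 462 × 0.972 = 449
Band 3: 1283 × 0.958 = 1229
Band 4: 948 × 0.976 = 925
Band 5: 693 × 0.959 = 665
Band 6: 1103 × 0.954 = 1052
Band 7: 1126 × 0.936 = 1054
Population now: 0–9=279, 10–19=449, 20–29=1229, 30–39=925, 40–49=665, 50–59=1052, 60–69=1054
Dependents (band 0–9 + band 60–69) = 279 + 1054 = 1333; working-age = 4320; ratio = 1333/4320 × 100 = 30.9

30.9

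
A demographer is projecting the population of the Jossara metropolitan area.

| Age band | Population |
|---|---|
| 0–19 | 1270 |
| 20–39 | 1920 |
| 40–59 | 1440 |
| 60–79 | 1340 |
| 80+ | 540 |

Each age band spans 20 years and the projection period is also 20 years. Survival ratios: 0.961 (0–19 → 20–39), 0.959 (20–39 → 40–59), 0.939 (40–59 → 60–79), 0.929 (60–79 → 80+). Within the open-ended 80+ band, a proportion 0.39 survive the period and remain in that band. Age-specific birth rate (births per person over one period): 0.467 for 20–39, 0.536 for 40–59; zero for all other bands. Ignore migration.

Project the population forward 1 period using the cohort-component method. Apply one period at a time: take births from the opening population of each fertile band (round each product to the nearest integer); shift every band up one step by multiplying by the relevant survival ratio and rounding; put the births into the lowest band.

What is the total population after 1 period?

— Period 1 —
Births: 1920 * 0.467 = 897 ; 1440 * 0.536 = 772 ⇒ total 1669
20–39: 1270 * 0.961 = 1220
40–59: 1920 * 0.959 = 1841
60–79: 1440 * 0.939 = 1352
80+: 1340 * 0.929 + 540 * 0.39 = 1245 + 211 = 1456
End of period: [1669, 1220, 1841, 1352, 1456]
Total after period 1: 1669 + 1220 + 1841 + 1352 + 1456 = 7538

7538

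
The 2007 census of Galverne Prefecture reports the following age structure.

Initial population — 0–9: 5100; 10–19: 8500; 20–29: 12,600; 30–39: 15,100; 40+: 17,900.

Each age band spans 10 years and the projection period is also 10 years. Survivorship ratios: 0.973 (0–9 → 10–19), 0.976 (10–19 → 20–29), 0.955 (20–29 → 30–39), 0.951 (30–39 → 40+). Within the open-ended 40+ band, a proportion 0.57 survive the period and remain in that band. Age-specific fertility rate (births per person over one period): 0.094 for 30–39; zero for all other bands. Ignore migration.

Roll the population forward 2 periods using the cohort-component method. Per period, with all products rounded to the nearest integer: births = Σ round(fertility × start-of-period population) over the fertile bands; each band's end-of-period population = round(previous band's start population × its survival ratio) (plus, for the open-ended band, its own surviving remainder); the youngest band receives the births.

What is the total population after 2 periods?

40722

Let group 1 be 0–9 through group 5 = 40+.
Period 1:
Births: 15100 × 0.094 = 1419
Group 2: 5100 × 0.973 = 4962
Group 3: 8500 × 0.976 = 8296
Group 4: 12600 × 0.955 = 12033
Group 5: 15100 × 0.951 + 17900 × 0.57 = 14360 + 10203 = 24563
End of period: [1419, 4962, 8296, 12033, 24563]
Period 2:
Births: 12033 × 0.094 = 1131
Group 2: 1419 × 0.973 = 1381
Group 3: 4962 × 0.976 = 4843
Group 4: 8296 × 0.955 = 7923
Group 5: 12033 × 0.951 + 24563 × 0.57 = 11443 + 14001 = 25444
End of period: [1131, 1381, 4843, 7923, 25444]
Total after period 2: 1131 + 1381 + 4843 + 7923 + 25444 = 40722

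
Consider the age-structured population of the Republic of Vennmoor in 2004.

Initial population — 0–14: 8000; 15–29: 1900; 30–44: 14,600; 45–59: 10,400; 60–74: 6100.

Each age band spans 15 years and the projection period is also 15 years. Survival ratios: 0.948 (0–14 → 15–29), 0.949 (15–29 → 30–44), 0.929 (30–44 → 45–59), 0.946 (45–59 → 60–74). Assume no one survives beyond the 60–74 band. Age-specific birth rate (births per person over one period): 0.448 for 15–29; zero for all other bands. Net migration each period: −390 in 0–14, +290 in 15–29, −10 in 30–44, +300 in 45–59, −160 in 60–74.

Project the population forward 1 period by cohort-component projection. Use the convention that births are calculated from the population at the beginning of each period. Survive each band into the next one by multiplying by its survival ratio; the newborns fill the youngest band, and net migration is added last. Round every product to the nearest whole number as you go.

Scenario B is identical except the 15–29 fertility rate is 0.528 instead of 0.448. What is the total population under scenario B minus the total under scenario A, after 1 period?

152

Numbering the bands 1..5 from youngest to oldest:
After projecting period 1:
Births: 1900 * 0.448 = 851
Band 2: 8000 * 0.948 = 7584
Band 3: 1900 * 0.949 = 1803
Band 4: 14600 * 0.929 = 13563
Band 5: 10400 * 0.946 = 9838
Net migration: Band 1 − 390 → 461; Band 2 + 290 → 7874; Band 3 − 10 → 1793; Band 4 + 300 → 13863; Band 5 − 160 → 9678
Giving 461 / 7874 / 1793 / 13863 / 9678.
Scenario A total after 1 period: 33669
Scenario B projection —
After projecting period 1:
Births: 1900 * 0.528 = 1003
Band 2: 8000 * 0.948 = 7584
Band 3: 1900 * 0.949 = 1803
Band 4: 14600 * 0.929 = 13563
Band 5: 10400 * 0.946 = 9838
Net migration: Band 1 − 390 → 613; Band 2 + 290 → 7874; Band 3 − 10 → 1793; Band 4 + 300 → 13863; Band 5 − 160 → 9678
Giving 613 / 7874 / 1793 / 13863 / 9678.
Scenario B total after 1 period: 33821
Difference B − A = 33821 − 33669 = 152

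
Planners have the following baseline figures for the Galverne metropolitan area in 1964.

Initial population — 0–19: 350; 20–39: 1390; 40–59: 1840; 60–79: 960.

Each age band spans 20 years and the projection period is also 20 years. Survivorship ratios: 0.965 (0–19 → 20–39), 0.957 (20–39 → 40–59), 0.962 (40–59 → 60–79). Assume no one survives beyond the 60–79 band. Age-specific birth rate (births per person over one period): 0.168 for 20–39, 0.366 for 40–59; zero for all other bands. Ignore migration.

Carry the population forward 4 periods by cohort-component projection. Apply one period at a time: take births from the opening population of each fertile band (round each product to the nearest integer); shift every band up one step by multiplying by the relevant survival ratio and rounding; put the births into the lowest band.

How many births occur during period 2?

544

Numbering the groups 1..4 from youngest to oldest:
Period 1:
Births: 1390 × 0.168 = 234  |  1840 × 0.366 = 673 ⇒ total 907
Group 2: 350 × 0.965 = 338
Group 3: 1390 × 0.957 = 1330
Group 4: 1840 × 0.962 = 1770
Giving 907 / 338 / 1330 / 1770.
Period 2:
Births: 338 × 0.168 = 57  |  1330 × 0.366 = 487 ⇒ total 544
Group 2: 907 × 0.965 = 875
Group 3: 338 × 0.957 = 323
Group 4: 1330 × 0.962 = 1279
Giving 544 / 875 / 323 / 1279.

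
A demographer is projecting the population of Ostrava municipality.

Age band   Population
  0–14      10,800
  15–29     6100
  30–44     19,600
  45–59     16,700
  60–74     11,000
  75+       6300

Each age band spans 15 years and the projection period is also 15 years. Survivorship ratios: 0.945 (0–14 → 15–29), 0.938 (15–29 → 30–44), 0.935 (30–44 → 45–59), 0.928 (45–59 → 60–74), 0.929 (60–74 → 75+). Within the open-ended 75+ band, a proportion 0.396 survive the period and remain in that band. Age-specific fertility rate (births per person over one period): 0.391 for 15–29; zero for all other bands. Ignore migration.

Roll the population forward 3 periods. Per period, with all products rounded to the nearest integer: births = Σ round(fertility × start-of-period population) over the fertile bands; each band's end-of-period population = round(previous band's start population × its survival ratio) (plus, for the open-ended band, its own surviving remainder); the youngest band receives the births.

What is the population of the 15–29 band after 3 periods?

3771

Period 1:
Births: 6100 * 0.391 = 2385
15–29: 10800 * 0.945 = 10206
30–44: 6100 * 0.938 = 5722
45–59: 19600 * 0.935 = 18326
60–74: 16700 * 0.928 = 15498
75+: 11000 * 0.929 + 6300 * 0.396 = 10219 + 2495 = 12714
Giving 2385 / 10206 / 5722 / 18326 / 15498 / 12714.
Period 2:
Births: 10206 * 0.391 = 3991
15–29: 2385 * 0.945 = 2254
30–44: 10206 * 0.938 = 9573
45–59: 5722 * 0.935 = 5350
60–74: 18326 * 0.928 = 17007
75+: 15498 * 0.929 + 12714 * 0.396 = 14398 + 5035 = 19433
Giving 3991 / 2254 / 9573 / 5350 / 17007 / 19433.
Period 3:
Births: 2254 * 0.391 = 881
15–29: 3991 * 0.945 = 3771
30–44: 2254 * 0.938 = 2114
45–59: 9573 * 0.935 = 8951
60–74: 5350 * 0.928 = 4965
75+: 17007 * 0.929 + 19433 * 0.396 = 15800 + 7695 = 23495
Giving 881 / 3771 / 2114 / 8951 / 4965 / 23495.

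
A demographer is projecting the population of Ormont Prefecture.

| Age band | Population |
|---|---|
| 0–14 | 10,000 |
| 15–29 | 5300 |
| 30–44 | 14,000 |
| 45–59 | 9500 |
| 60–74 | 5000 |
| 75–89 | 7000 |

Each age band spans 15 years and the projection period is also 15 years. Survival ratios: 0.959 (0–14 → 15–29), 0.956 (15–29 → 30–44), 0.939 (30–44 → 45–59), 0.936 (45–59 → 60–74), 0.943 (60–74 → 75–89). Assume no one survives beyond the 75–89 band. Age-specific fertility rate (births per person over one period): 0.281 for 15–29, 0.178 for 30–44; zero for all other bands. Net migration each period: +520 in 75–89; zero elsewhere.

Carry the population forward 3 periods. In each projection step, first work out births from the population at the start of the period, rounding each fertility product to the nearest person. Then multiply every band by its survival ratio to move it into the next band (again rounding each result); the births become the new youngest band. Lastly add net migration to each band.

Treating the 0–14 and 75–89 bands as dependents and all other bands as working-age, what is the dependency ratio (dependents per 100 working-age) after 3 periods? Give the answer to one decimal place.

Let group 1 be 0–14 through group 6 = 75–89.
After projecting period 1:
Births: 5300 * 0.281 = 1489 ; 14000 * 0.178 = 2492 → 3981
Group 2: 10000 * 0.959 = 9590
Group 3: 5300 * 0.956 = 5067
Group 4: 14000 * 0.939 = 13146
Group 5: 9500 * 0.936 = 8892
Group 6: 5000 * 0.943 = 4715
Net migration: Group 6 + 520 → 5235
Giving 3981 / 9590 / 5067 / 13146 / 8892 / 5235.
After projecting period 2:
Births: 9590 * 0.281 = 2695 ; 5067 * 0.178 = 902 → 3597
Group 2: 3981 * 0.959 = 3818
Group 3: 9590 * 0.956 = 9168
Group 4: 5067 * 0.939 = 4758
Group 5: 13146 * 0.936 = 12305
Group 6: 8892 * 0.943 = 8385
Net migration: Group 6 + 520 → 8905
Giving 3597 / 3818 / 9168 / 4758 / 12305 / 8905.
After projecting period 3:
Births: 3818 * 0.281 = 1073 ; 9168 * 0.178 = 1632 → 2705
Group 2: 3597 * 0.959 = 3450
Group 3: 3818 * 0.956 = 3650
Group 4: 9168 * 0.939 = 8609
Group 5: 4758 * 0.936 = 4453
Group 6: 12305 * 0.943 = 11604
Net migration: Group 6 + 520 → 12124
Giving 2705 / 3450 / 3650 / 8609 / 4453 / 12124.
Dependents (band 0–14 + band 75–89) = 2705 + 12124 = 14829; working-age = 20162; ratio = 14829/20162 × 100 = 73.5

73.5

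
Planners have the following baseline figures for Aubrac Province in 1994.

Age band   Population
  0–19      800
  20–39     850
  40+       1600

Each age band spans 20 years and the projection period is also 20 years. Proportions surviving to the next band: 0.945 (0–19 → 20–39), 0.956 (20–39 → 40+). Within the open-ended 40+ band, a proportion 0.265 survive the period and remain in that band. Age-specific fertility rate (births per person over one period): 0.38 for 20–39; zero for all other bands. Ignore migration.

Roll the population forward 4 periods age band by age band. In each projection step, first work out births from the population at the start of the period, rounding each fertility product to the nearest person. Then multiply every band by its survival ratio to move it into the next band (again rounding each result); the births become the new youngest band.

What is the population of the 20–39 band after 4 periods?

110

Period 1.
Births: 850 × 0.38 = 323
20–39: 800 × 0.945 = 756
40+: 850 × 0.956 + 1600 × 0.265 = 813 + 424 = 1237
End of period: [323, 756, 1237]
Period 2.
Births: 756 × 0.38 = 287
20–39: 323 × 0.945 = 305
40+: 756 × 0.956 + 1237 × 0.265 = 723 + 328 = 1051
End of period: [287, 305, 1051]
Period 3.
Births: 305 × 0.38 = 116
20–39: 287 × 0.945 = 271
40+: 305 × 0.956 + 1051 × 0.265 = 292 + 279 = 571
End of period: [116, 271, 571]
Period 4.
Births: 271 × 0.38 = 103
20–39: 116 × 0.945 = 110
40+: 271 × 0.956 + 571 × 0.265 = 259 + 151 = 410
End of period: [103, 110, 410]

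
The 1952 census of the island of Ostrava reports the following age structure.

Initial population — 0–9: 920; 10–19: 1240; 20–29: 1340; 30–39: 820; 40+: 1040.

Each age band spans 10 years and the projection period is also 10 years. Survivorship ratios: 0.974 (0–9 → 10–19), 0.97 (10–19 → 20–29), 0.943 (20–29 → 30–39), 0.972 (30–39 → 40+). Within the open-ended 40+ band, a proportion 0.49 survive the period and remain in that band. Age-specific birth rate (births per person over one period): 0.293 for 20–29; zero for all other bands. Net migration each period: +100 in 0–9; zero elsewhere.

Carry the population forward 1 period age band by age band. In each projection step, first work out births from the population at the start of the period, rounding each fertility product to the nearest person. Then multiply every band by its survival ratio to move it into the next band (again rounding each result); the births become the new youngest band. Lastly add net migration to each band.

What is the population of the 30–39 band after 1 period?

— Period 1 —
Births: 1340 * 0.293 = 393
10–19: 920 * 0.974 = 896
20–29: 1240 * 0.97 = 1203
30–39: 1340 * 0.943 = 1264
40+: 820 * 0.972 + 1040 * 0.49 = 797 + 510 = 1307
Net migration: 0–9 + 100 → 493
End of period: [493, 896, 1203, 1264, 1307]

1264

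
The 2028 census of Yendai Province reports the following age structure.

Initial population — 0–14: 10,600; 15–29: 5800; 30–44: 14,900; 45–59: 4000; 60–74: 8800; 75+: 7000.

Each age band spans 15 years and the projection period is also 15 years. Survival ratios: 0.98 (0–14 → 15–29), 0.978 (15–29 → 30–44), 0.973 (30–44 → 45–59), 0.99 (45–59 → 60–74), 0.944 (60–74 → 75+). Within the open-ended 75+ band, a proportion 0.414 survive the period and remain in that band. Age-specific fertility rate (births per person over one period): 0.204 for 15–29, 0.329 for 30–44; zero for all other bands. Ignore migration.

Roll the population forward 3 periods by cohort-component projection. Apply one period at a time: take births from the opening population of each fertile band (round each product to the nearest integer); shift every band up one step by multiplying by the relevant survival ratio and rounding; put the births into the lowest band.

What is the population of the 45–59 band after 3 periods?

After projecting period 1:
Births: 5800 × 0.204 = 1183  |  14900 × 0.329 = 4902 ⇒ total 6085
15–29: 10600 × 0.98 = 10388
30–44: 5800 × 0.978 = 5672
45–59: 14900 × 0.973 = 14498
60–74: 4000 × 0.99 = 3960
75+: 8800 × 0.944 + 7000 × 0.414 = 8307 + 2898 = 11205
End of period: [6085, 10388, 5672, 14498, 3960, 11205]
After projecting period 2:
Births: 10388 × 0.204 = 2119  |  5672 × 0.329 = 1866 ⇒ total 3985
15–29: 6085 × 0.98 = 5963
30–44: 10388 × 0.978 = 10159
45–59: 5672 × 0.973 = 5519
60–74: 14498 × 0.99 = 14353
75+: 3960 × 0.944 + 11205 × 0.414 = 3738 + 4639 = 8377
End of period: [3985, 5963, 10159, 5519, 14353, 8377]
After projecting period 3:
Births: 5963 × 0.204 = 1216  |  10159 × 0.329 = 3342 ⇒ total 4558
15–29: 3985 × 0.98 = 3905
30–44: 5963 × 0.978 = 5832
45–59: 10159 × 0.973 = 9885
60–74: 5519 × 0.99 = 5464
75+: 14353 × 0.944 + 8377 × 0.414 = 13549 + 3468 = 17017
End of period: [4558, 3905, 5832, 9885, 5464, 17017]

9885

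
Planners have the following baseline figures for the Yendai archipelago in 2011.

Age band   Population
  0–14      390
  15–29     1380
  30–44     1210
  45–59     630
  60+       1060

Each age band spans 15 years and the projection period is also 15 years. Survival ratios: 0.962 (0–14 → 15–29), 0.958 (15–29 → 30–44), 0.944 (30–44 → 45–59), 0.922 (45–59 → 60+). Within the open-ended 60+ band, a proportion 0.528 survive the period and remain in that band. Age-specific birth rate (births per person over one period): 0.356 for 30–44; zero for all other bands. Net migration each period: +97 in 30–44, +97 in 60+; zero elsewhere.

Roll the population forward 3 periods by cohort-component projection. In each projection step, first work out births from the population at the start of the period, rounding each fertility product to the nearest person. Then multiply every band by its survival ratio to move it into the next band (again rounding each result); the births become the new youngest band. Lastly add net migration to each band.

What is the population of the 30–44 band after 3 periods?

Period 1:
Births: 1210 × 0.356 = 431
15–29: 390 × 0.962 = 375
30–44: 1380 × 0.958 = 1322
45–59: 1210 × 0.944 = 1142
60+: 630 × 0.922 + 1060 × 0.528 = 581 + 560 = 1141
Net migration: 30–44 + 97 → 1419; 60+ + 97 → 1238
Giving 431 / 375 / 1419 / 1142 / 1238.
Period 2:
Births: 1419 × 0.356 = 505
15–29: 431 × 0.962 = 415
30–44: 375 × 0.958 = 359
45–59: 1419 × 0.944 = 1340
60+: 1142 × 0.922 + 1238 × 0.528 = 1053 + 654 = 1707
Net migration: 30–44 + 97 → 456; 60+ + 97 → 1804
Giving 505 / 415 / 456 / 1340 / 1804.
Period 3:
Births: 456 × 0.356 = 162
15–29: 505 × 0.962 = 486
30–44: 415 × 0.958 = 398
45–59: 456 × 0.944 = 430
60+: 1340 × 0.922 + 1804 × 0.528 = 1235 + 953 = 2188
Net migration: 30–44 + 97 → 495; 60+ + 97 → 2285
Giving 162 / 486 / 495 / 430 / 2285.

495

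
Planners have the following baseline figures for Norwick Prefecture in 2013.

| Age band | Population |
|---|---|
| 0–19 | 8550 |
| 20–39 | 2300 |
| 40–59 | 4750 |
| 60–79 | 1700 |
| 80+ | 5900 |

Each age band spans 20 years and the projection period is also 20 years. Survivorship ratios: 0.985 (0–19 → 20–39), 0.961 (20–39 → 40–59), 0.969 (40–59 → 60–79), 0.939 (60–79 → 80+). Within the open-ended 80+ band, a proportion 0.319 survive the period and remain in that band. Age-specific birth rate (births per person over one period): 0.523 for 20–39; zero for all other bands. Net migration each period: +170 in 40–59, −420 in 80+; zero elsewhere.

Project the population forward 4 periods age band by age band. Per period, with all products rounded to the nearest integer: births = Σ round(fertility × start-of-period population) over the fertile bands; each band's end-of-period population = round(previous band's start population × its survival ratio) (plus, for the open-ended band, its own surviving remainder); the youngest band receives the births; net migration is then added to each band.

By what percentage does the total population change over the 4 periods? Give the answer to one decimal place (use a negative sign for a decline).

[period 1]
Births: 2300 × 0.523 = 1203
20–39: 8550 × 0.985 = 8422
40–59: 2300 × 0.961 = 2210
60–79: 4750 × 0.969 = 4603
80+: 1700 × 0.939 + 5900 × 0.319 = 1596 + 1882 = 3478
Net migration: 40–59 + 170 → 2380; 80+ − 420 → 3058
End of period: [1203, 8422, 2380, 4603, 3058]
[period 2]
Births: 8422 × 0.523 = 4405
20–39: 1203 × 0.985 = 1185
40–59: 8422 × 0.961 = 8094
60–79: 2380 × 0.969 = 2306
80+: 4603 × 0.939 + 3058 × 0.319 = 4322 + 976 = 5298
Net migration: 40–59 + 170 → 8264; 80+ − 420 → 4878
End of period: [4405, 1185, 8264, 2306, 4878]
[period 3]
Births: 1185 × 0.523 = 620
20–39: 4405 × 0.985 = 4339
40–59: 1185 × 0.961 = 1139
60–79: 8264 × 0.969 = 8008
80+: 2306 × 0.939 + 4878 × 0.319 = 2165 + 1556 = 3721
Net migration: 40–59 + 170 → 1309; 80+ − 420 → 3301
End of period: [620, 4339, 1309, 8008, 3301]
[period 4]
Births: 4339 × 0.523 = 2269
20–39: 620 × 0.985 = 611
40–59: 4339 × 0.961 = 4170
60–79: 1309 × 0.969 = 1268
80+: 8008 × 0.939 + 3301 × 0.319 = 7520 + 1053 = 8573
Net migration: 40–59 + 170 → 4340; 80+ − 420 → 8153
End of period: [2269, 611, 4340, 1268, 8153]
Total: 23200 → 16641; change = -6559; percentage change = -28.3%

-28.3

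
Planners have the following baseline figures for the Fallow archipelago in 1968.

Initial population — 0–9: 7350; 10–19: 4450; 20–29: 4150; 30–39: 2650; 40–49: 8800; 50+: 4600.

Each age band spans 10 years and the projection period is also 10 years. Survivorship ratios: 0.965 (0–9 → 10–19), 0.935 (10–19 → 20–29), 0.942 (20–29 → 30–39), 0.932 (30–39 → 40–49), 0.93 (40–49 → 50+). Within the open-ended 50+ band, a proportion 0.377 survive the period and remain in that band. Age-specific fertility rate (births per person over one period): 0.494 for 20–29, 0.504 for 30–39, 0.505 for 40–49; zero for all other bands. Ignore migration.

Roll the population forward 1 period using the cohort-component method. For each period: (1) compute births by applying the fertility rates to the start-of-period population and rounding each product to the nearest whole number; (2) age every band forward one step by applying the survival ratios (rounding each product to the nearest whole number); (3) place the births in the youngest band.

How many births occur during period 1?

7830

Numbering the bands 1..6 from youngest to oldest:
After projecting period 1:
Births: 4150 × 0.494 = 2050  |  2650 × 0.504 = 1336  |  8800 × 0.505 = 4444 ⇒ total 7830
Band 2: 7350 × 0.965 = 7093
Band 3: 4450 × 0.935 = 4161
Band 4: 4150 × 0.942 = 3909
Band 5: 2650 × 0.932 = 2470
Band 6: 8800 × 0.93 + 4600 × 0.377 = 8184 + 1734 = 9918
Giving 7830 / 7093 / 4161 / 3909 / 2470 / 9918.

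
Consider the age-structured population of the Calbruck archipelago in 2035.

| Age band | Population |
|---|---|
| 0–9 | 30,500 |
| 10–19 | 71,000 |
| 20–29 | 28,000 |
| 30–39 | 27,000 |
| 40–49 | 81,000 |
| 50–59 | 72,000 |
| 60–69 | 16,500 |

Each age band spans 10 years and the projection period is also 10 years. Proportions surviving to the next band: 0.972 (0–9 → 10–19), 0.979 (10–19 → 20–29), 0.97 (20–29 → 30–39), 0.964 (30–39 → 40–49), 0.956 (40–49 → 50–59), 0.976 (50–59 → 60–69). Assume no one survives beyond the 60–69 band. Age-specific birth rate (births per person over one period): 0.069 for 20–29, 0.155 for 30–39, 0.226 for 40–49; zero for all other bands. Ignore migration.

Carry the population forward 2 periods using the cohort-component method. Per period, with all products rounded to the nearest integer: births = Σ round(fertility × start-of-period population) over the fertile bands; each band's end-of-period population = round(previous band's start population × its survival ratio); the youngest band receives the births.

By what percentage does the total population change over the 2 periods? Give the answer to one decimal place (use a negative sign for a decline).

-19.7

— Period 1 —
Births: 28000 × 0.069 = 1932 ; 27000 × 0.155 = 4185 ; 81000 × 0.226 = 18306 → 24423
10–19: 30500 × 0.972 = 29646
20–29: 71000 × 0.979 = 69509
30–39: 28000 × 0.97 = 27160
40–49: 27000 × 0.964 = 26028
50–59: 81000 × 0.956 = 77436
60–69: 72000 × 0.976 = 70272
End of period: [24423, 29646, 69509, 27160, 26028, 77436, 70272]
— Period 2 —
Births: 69509 × 0.069 = 4796 ; 27160 × 0.155 = 4210 ; 26028 × 0.226 = 5882 → 14888
10–19: 24423 × 0.972 = 23739
20–29: 29646 × 0.979 = 29023
30–39: 69509 × 0.97 = 67424
40–49: 27160 × 0.964 = 26182
50–59: 26028 × 0.956 = 24883
60–69: 77436 × 0.976 = 75578
End of period: [14888, 23739, 29023, 67424, 26182, 24883, 75578]
Total: 326000 → 261717; change = -64283; percentage change = -19.7%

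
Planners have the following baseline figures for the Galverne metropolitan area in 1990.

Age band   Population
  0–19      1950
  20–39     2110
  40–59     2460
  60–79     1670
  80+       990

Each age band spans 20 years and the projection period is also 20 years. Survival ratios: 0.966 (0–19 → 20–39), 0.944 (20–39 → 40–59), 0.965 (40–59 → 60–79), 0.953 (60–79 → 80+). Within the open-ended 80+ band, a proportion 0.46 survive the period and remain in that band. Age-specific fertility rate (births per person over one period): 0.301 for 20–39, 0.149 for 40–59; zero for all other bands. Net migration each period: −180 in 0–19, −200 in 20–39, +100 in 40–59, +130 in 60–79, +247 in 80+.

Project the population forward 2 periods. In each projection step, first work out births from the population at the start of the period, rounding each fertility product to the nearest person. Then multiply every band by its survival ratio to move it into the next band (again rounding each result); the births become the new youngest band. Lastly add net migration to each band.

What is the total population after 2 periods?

(Groups numbered youngest = 1 to oldest = 5.)
— Period 1 —
Births: 2110 * 0.301 = 635, 2460 * 0.149 = 367 → total 1002
Group 2: 1950 * 0.966 = 1884
Group 3: 2110 * 0.944 = 1992
Group 4: 2460 * 0.965 = 2374
Group 5: 1670 * 0.953 + 990 * 0.46 = 1592 + 455 = 2047
Net migration: Group 1 − 180 → 822; Group 2 − 200 → 1684; Group 3 + 100 → 2092; Group 4 + 130 → 2504; Group 5 + 247 → 2294
Giving 822 / 1684 / 2092 / 2504 / 2294.
— Period 2 —
Births: 1684 * 0.301 = 507, 2092 * 0.149 = 312 → total 819
Group 2: 822 * 0.966 = 794
Group 3: 1684 * 0.944 = 1590
Group 4: 2092 * 0.965 = 2019
Group 5: 2504 * 0.953 + 2294 * 0.46 = 2386 + 1055 = 3441
Net migration: Group 1 − 180 → 639; Group 2 − 200 → 594; Group 3 + 100 → 1690; Group 4 + 130 → 2149; Group 5 + 247 → 3688
Giving 639 / 594 / 1690 / 2149 / 3688.
Total after period 2: 639 + 594 + 1690 + 2149 + 3688 = 8760

8760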